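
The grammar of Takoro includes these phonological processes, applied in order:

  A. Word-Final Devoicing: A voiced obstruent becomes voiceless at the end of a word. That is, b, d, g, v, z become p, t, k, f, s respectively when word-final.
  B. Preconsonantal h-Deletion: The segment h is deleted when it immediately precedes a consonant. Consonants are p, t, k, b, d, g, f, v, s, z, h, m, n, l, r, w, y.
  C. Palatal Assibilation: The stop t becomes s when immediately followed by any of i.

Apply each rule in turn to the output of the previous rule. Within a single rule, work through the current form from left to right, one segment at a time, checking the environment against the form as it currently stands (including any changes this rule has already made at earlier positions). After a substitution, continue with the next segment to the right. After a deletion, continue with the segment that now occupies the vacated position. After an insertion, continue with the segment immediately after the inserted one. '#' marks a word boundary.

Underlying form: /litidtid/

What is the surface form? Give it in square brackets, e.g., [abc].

[lisidsit]

A Word-Final Devoicing: [litidtid] → [litidtit]
B Preconsonantal h-Deletion: no change — [litidtit]
C Palatal Assibilation: [litidtit] → [lisidsit]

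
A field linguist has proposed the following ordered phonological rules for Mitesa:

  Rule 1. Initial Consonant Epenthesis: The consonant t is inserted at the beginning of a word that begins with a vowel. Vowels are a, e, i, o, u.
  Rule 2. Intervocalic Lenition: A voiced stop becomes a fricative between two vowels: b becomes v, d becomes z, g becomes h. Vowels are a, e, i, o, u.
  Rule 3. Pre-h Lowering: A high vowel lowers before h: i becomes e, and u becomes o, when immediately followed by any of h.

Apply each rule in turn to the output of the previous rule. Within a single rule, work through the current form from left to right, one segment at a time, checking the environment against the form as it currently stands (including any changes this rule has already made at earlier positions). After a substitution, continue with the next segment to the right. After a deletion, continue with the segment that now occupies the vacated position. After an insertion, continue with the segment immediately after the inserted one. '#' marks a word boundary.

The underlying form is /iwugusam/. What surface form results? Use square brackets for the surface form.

[tiwohusam]

Rule 1 Initial Consonant Epenthesis: [iwugusam] → [tiwugusam]
Rule 2 Intervocalic Lenition: [tiwugusam] → [tiwuhusam]
Rule 3 Pre-h Lowering: [tiwuhusam] → [tiwohusam]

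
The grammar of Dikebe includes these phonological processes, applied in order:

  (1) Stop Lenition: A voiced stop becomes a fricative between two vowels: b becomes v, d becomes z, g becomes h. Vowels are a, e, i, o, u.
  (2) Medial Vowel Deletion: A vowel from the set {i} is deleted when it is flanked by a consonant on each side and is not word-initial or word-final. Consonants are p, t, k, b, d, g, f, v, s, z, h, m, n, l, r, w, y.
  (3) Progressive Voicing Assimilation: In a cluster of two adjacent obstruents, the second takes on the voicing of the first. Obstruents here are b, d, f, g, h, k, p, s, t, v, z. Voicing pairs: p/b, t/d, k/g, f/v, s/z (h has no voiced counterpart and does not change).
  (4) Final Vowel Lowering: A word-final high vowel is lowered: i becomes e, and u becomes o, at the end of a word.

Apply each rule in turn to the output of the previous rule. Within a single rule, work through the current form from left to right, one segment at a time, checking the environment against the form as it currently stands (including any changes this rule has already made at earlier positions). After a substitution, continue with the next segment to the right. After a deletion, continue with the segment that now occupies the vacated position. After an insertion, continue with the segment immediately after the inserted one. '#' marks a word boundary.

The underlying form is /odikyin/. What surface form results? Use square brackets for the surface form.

[ozgyn]

(1) Stop Lenition: [odikyin] → [ozikyin]
(2) Medial Vowel Deletion: [ozikyin] → [ozkyn]
(3) Progressive Voicing Assimilation: [ozkyn] → [ozgyn]
(4) Final Vowel Lowering: no change — [ozgyn]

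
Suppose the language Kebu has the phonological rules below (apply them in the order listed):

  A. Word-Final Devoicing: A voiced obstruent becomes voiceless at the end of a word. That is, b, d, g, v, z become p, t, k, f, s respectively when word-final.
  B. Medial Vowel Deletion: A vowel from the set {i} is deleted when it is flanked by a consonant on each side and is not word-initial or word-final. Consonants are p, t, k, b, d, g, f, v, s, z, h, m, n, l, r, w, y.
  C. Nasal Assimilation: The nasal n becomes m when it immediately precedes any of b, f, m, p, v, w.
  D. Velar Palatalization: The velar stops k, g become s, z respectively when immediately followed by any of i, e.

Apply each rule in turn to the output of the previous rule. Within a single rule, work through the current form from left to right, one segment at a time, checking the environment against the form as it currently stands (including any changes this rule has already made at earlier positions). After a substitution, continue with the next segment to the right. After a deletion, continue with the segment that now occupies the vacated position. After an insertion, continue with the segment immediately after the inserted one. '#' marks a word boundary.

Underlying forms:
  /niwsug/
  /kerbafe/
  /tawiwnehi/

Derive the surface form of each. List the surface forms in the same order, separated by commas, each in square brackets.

[mwsuk], [serbafe], [tawwnehi]

/niwsug/:
  A Word-Final Devoicing: [niwsug] → [niwsuk]
  B Medial Vowel Deletion: [niwsuk] → [nwsuk]
  C Nasal Assimilation: [nwsuk] → [mwsuk]
  D Velar Palatalization: no change — [mwsuk]
/kerbafe/:
  A Word-Final Devoicing: no change — [kerbafe]
  B Medial Vowel Deletion: no change — [kerbafe]
  C Nasal Assimilation: no change — [kerbafe]
  D Velar Palatalization: [kerbafe] → [serbafe]
/tawiwnehi/:
  A Word-Final Devoicing: no change — [tawiwnehi]
  B Medial Vowel Deletion: [tawiwnehi] → [tawwnehi]
  C Nasal Assimilation: no change — [tawwnehi]
  D Velar Palatalization: no change — [tawwnehi]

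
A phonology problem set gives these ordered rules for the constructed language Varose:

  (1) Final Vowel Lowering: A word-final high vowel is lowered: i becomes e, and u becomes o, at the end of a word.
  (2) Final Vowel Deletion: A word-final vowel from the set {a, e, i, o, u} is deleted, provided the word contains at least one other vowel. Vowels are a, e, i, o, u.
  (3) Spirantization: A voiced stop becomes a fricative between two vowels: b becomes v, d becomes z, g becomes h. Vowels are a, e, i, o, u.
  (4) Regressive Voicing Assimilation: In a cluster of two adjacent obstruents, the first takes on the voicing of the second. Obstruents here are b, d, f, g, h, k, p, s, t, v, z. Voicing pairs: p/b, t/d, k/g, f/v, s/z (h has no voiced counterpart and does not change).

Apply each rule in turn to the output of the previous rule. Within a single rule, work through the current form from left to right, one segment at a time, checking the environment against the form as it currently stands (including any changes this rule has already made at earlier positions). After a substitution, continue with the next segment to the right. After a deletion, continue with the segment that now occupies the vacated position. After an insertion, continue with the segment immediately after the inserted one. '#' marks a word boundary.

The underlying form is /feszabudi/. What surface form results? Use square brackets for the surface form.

[fezzavud]

(1) Final Vowel Lowering: [feszabudi] → [feszabude]
(2) Final Vowel Deletion: [feszabude] → [feszabud]
(3) Spirantization: [feszabud] → [feszavud]
(4) Regressive Voicing Assimilation: [feszavud] → [fezzavud]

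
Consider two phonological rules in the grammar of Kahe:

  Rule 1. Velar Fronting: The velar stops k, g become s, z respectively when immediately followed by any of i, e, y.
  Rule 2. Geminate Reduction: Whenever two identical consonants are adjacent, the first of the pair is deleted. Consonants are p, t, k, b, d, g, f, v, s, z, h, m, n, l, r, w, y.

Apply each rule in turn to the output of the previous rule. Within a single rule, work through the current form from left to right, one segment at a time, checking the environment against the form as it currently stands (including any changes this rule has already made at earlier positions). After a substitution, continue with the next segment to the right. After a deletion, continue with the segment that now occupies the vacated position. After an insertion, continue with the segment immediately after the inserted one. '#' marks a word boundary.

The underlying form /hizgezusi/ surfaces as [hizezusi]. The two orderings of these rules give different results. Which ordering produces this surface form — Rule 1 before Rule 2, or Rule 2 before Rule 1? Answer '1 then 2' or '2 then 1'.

1 then 2

Order 1 then 2:
  1 Velar Fronting: [hizgezusi] → [hizzezusi]
  2 Geminate Reduction: [hizzezusi] → [hizezusi]
  result: [hizezusi]
Order 2 then 1:
  2 Geminate Reduction: no change — [hizgezusi]
  1 Velar Fronting: [hizgezusi] → [hizzezusi]
  result: [hizzezusi]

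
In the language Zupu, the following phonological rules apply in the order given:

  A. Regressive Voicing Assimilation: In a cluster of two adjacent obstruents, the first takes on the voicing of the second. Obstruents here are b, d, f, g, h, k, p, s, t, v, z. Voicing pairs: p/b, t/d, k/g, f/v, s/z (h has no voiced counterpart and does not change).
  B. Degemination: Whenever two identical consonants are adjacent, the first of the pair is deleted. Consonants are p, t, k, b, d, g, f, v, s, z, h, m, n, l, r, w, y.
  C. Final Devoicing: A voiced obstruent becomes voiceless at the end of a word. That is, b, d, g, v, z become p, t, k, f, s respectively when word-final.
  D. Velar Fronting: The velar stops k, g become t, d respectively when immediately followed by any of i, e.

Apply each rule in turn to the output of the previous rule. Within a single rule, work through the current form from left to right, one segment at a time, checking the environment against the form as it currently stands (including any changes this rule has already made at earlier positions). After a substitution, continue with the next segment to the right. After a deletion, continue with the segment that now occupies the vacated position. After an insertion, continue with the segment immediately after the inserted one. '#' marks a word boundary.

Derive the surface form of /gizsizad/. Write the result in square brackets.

A Regressive Voicing Assimilation: [gizsizad] → [gissizad]
B Degemination: [gissizad] → [gisizad]
C Final Devoicing: [gisizad] → [gisizat]
D Velar Fronting: [gisizat] → [disizat]

[disizat]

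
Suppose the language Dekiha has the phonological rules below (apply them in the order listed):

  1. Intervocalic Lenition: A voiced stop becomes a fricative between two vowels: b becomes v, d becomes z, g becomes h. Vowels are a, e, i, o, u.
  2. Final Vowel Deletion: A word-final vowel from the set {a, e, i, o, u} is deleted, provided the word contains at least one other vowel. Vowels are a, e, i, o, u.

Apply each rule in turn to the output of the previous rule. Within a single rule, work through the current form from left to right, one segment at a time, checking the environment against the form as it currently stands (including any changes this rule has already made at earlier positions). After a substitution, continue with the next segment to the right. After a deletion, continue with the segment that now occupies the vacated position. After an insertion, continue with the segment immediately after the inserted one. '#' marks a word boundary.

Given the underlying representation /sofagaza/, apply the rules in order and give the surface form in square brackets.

1 Intervocalic Lenition: [sofagaza] → [sofahaza]
2 Final Vowel Deletion: [sofahaza] → [sofahaz]

[sofahaz]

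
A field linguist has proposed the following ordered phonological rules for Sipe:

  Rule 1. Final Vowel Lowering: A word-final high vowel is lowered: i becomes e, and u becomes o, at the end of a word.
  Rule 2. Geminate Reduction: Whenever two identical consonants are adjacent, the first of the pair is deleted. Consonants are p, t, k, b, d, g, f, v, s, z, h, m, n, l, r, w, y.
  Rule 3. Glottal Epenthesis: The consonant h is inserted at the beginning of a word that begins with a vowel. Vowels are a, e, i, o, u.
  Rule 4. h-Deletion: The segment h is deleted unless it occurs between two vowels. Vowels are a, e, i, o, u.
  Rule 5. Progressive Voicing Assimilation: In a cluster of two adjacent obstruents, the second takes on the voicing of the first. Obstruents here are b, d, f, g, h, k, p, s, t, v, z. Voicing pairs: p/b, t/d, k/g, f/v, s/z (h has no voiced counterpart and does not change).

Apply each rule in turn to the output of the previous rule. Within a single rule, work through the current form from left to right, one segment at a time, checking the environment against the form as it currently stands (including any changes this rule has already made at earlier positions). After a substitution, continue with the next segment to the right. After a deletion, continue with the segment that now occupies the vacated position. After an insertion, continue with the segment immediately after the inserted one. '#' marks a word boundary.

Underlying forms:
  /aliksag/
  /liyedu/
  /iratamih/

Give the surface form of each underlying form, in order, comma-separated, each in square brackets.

[aliksag], [liyedo], [iratami]

/aliksag/:
  Rule 1 Final Vowel Lowering: no change — [aliksag]
  Rule 2 Geminate Reduction: no change — [aliksag]
  Rule 3 Glottal Epenthesis: [aliksag] → [haliksag]
  Rule 4 h-Deletion: [haliksag] → [aliksag]
  Rule 5 Progressive Voicing Assimilation: no change — [aliksag]
/liyedu/:
  Rule 1 Final Vowel Lowering: [liyedu] → [liyedo]
  Rule 2 Geminate Reduction: no change — [liyedo]
  Rule 3 Glottal Epenthesis: no change — [liyedo]
  Rule 4 h-Deletion: no change — [liyedo]
  Rule 5 Progressive Voicing Assimilation: no change — [liyedo]
/iratamih/:
  Rule 1 Final Vowel Lowering: no change — [iratamih]
  Rule 2 Geminate Reduction: no change — [iratamih]
  Rule 3 Glottal Epenthesis: [iratamih] → [hiratamih]
  Rule 4 h-Deletion: [hiratamih] → [iratami]
  Rule 5 Progressive Voicing Assimilation: no change — [iratami]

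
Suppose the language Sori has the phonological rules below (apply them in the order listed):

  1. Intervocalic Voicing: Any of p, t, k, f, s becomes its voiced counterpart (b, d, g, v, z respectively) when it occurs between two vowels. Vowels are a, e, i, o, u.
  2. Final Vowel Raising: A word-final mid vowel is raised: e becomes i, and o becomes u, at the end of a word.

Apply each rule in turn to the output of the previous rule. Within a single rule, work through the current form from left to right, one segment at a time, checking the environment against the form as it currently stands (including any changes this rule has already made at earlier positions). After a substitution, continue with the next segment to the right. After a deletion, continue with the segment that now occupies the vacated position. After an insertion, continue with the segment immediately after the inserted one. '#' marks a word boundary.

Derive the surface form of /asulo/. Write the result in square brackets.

[azulu]

1 Intervocalic Voicing: [asulo] → [azulo]
2 Final Vowel Raising: [azulo] → [azulu]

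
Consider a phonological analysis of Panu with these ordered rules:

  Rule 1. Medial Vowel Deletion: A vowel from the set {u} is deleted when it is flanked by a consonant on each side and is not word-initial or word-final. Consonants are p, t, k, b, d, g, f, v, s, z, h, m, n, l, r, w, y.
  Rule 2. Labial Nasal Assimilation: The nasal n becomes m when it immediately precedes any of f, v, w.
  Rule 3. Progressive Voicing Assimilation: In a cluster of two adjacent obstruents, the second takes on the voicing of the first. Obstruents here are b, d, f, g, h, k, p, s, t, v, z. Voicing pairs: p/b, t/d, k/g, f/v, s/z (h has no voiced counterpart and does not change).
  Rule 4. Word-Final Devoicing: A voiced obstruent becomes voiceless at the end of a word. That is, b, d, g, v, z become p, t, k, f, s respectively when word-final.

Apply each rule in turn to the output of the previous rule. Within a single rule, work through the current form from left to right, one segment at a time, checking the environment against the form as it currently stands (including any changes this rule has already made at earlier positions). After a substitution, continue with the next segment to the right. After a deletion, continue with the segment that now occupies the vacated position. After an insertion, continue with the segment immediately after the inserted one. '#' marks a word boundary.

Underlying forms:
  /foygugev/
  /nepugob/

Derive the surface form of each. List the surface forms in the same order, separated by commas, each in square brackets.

[foyggef], [nepkop]

/foygugev/:
  Rule 1 Medial Vowel Deletion: [foygugev] → [foyggev]
  Rule 2 Labial Nasal Assimilation: no change — [foyggev]
  Rule 3 Progressive Voicing Assimilation: no change — [foyggev]
  Rule 4 Word-Final Devoicing: [foyggev] → [foyggef]
/nepugob/:
  Rule 1 Medial Vowel Deletion: [nepugob] → [nepgob]
  Rule 2 Labial Nasal Assimilation: no change — [nepgob]
  Rule 3 Progressive Voicing Assimilation: [nepgob] → [nepkob]
  Rule 4 Word-Final Devoicing: [nepkob] → [nepkop]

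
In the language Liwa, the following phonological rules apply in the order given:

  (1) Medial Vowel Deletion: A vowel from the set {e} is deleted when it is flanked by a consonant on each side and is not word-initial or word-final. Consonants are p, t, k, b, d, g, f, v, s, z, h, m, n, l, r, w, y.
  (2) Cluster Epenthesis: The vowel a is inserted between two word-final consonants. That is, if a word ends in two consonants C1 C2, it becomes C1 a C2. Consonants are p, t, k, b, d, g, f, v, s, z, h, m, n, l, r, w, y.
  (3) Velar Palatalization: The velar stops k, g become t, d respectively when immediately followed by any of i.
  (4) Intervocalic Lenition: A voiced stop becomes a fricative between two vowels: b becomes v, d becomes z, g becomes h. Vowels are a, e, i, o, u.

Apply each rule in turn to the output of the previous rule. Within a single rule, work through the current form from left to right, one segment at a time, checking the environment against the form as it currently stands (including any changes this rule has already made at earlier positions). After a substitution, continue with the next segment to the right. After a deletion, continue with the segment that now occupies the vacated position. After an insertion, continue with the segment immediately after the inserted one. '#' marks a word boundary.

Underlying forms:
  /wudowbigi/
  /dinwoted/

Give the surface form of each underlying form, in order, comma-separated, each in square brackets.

/wudowbigi/:
  (1) Medial Vowel Deletion: no change — [wudowbigi]
  (2) Cluster Epenthesis: no change — [wudowbigi]
  (3) Velar Palatalization: [wudowbigi] → [wudowbidi]
  (4) Intervocalic Lenition: [wudowbidi] → [wuzowbizi]
/dinwoted/:
  (1) Medial Vowel Deletion: [dinwoted] → [dinwotd]
  (2) Cluster Epenthesis: [dinwotd] → [dinwotad]
  (3) Velar Palatalization: no change — [dinwotad]
  (4) Intervocalic Lenition: no change — [dinwotad]

[wuzowbizi], [dinwotad]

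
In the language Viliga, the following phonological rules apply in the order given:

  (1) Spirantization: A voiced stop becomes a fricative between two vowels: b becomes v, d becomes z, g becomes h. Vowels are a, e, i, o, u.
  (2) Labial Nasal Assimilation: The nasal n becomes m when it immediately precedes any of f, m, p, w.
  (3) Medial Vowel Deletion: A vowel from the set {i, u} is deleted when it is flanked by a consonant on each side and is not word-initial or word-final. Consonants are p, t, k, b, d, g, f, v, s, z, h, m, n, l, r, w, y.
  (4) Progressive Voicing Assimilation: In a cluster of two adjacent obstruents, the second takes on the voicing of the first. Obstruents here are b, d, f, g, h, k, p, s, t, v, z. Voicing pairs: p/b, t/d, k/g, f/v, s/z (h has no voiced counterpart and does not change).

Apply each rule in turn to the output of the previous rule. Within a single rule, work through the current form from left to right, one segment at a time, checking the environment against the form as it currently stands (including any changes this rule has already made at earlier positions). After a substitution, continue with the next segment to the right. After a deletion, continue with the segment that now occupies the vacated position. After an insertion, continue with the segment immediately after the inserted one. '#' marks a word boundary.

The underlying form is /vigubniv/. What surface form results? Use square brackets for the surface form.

[vhpnv]

(1) Spirantization: [vigubniv] → [vihubniv]
(2) Labial Nasal Assimilation: no change — [vihubniv]
(3) Medial Vowel Deletion: [vihubniv] → [vhbnv]
(4) Progressive Voicing Assimilation: [vhbnv] → [vhpnv]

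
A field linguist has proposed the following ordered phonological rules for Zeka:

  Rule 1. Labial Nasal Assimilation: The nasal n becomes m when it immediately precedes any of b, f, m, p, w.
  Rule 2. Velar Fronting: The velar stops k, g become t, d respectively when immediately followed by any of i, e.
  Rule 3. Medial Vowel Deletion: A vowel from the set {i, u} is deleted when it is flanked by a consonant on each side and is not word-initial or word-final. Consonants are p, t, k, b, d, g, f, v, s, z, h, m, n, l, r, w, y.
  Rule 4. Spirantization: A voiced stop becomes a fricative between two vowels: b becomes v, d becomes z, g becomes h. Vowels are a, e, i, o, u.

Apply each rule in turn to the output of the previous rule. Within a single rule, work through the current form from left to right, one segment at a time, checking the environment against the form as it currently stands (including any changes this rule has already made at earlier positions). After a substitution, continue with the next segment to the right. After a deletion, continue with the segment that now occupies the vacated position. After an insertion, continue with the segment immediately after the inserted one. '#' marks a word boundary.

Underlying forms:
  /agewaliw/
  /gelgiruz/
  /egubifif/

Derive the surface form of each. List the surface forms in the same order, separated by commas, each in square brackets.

/agewaliw/:
  Rule 1 Labial Nasal Assimilation: no change — [agewaliw]
  Rule 2 Velar Fronting: [agewaliw] → [adewaliw]
  Rule 3 Medial Vowel Deletion: [adewaliw] → [adewalw]
  Rule 4 Spirantization: [adewalw] → [azewalw]
/gelgiruz/:
  Rule 1 Labial Nasal Assimilation: no change — [gelgiruz]
  Rule 2 Velar Fronting: [gelgiruz] → [deldiruz]
  Rule 3 Medial Vowel Deletion: [deldiruz] → [deldrz]
  Rule 4 Spirantization: no change — [deldrz]
/egubifif/:
  Rule 1 Labial Nasal Assimilation: no change — [egubifif]
  Rule 2 Velar Fronting: no change — [egubifif]
  Rule 3 Medial Vowel Deletion: [egubifif] → [egbff]
  Rule 4 Spirantization: no change — [egbff]

[azewalw], [deldrz], [egbff]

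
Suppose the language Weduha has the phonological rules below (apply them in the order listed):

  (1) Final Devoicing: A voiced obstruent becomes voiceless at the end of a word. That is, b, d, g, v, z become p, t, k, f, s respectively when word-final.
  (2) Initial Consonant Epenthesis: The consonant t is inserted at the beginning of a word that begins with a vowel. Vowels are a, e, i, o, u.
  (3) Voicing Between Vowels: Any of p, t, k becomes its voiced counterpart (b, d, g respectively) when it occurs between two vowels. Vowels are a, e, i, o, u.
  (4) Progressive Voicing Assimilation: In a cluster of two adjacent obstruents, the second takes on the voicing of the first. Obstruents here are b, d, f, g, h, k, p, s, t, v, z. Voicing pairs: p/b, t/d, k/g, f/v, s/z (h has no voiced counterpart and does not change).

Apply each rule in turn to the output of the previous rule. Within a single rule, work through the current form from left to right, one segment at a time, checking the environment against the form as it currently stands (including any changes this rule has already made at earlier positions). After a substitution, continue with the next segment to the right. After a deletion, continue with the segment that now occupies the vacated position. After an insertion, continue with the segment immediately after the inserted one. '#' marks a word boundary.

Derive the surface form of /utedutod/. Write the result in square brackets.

[tudedudot]

(1) Final Devoicing: [utedutod] → [utedutot]
(2) Initial Consonant Epenthesis: [utedutot] → [tutedutot]
(3) Voicing Between Vowels: [tutedutot] → [tudedudot]
(4) Progressive Voicing Assimilation: no change — [tudedudot]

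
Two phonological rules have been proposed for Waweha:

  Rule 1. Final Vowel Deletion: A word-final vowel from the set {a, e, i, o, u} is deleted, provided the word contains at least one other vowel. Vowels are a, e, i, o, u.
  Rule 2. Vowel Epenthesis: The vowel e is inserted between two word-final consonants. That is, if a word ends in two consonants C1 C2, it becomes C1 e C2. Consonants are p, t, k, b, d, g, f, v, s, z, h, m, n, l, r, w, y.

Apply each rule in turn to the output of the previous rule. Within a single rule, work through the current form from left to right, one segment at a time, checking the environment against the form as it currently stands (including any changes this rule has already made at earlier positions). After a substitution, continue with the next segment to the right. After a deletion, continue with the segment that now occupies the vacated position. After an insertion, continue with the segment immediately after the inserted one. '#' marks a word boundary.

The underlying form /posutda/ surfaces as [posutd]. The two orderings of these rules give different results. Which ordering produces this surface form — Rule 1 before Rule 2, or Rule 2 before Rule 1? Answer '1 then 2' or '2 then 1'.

Order 1 then 2:
  1 Final Vowel Deletion: [posutda] → [posutd]
  2 Vowel Epenthesis: [posutd] → [posuted]
  result: [posuted]
Order 2 then 1:
  2 Vowel Epenthesis: no change — [posutda]
  1 Final Vowel Deletion: [posutda] → [posutd]
  result: [posutd]

2 then 1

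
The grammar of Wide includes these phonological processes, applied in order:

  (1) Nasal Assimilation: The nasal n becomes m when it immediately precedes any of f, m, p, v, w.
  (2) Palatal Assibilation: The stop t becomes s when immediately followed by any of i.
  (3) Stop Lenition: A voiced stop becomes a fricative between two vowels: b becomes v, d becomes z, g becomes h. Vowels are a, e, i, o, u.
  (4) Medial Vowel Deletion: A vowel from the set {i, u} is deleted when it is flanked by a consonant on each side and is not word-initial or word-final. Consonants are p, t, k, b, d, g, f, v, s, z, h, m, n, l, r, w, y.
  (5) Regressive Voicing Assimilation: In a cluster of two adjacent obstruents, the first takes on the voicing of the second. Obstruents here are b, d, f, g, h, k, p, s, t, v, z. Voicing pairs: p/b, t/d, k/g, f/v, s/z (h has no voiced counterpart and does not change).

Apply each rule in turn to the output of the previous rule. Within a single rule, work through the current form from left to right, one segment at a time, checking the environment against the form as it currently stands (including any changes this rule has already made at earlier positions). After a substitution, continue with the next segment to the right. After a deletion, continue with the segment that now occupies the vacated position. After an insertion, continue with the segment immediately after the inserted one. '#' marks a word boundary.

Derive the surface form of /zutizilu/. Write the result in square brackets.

[szzlu]

(1) Nasal Assimilation: no change — [zutizilu]
(2) Palatal Assibilation: [zutizilu] → [zusizilu]
(3) Stop Lenition: no change — [zusizilu]
(4) Medial Vowel Deletion: [zusizilu] → [zszlu]
(5) Regressive Voicing Assimilation: [zszlu] → [szzlu]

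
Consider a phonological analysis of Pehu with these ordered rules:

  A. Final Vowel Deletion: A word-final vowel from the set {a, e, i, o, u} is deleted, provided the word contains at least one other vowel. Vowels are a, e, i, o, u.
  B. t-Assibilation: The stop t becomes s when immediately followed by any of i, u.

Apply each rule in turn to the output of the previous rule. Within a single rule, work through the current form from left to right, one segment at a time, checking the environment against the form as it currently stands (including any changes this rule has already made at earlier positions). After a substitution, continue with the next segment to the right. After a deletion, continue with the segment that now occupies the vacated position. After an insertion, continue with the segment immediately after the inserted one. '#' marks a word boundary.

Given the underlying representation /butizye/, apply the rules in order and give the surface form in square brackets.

A Final Vowel Deletion: [butizye] → [butizy]
B t-Assibilation: [butizy] → [busizy]

[busizy]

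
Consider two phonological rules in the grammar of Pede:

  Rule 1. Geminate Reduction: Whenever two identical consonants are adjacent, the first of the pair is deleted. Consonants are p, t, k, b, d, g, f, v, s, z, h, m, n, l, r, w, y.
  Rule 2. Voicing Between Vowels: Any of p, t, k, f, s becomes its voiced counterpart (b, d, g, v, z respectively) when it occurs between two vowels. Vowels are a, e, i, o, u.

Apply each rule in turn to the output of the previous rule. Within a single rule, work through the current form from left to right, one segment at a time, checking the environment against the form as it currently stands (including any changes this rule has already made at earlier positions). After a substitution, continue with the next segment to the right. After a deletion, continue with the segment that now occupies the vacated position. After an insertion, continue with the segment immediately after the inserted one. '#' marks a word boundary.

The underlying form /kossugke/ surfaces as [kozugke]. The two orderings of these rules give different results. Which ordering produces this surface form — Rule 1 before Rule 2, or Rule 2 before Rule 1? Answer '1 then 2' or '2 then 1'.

1 then 2

Order 1 then 2:
  1 Geminate Reduction: [kossugke] → [kosugke]
  2 Voicing Between Vowels: [kosugke] → [kozugke]
  result: [kozugke]
Order 2 then 1:
  2 Voicing Between Vowels: no change — [kossugke]
  1 Geminate Reduction: [kossugke] → [kosugke]
  result: [kosugke]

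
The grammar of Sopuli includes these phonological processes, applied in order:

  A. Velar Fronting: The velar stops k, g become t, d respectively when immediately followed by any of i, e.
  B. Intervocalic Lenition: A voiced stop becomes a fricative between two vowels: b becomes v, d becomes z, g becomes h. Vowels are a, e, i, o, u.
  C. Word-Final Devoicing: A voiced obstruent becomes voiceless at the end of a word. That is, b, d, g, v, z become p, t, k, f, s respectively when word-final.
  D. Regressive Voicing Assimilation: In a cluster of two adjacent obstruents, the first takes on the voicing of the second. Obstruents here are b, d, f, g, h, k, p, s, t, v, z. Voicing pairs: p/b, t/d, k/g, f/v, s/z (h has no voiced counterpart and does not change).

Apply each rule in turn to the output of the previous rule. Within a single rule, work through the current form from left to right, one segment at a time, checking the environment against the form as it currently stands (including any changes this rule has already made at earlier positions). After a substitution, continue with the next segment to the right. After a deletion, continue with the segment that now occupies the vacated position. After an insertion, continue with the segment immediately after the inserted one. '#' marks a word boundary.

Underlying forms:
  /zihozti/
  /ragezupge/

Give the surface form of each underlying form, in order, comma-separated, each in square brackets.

[zihosti], [razezubde]

/zihozti/:
  A Velar Fronting: no change — [zihozti]
  B Intervocalic Lenition: no change — [zihozti]
  C Word-Final Devoicing: no change — [zihozti]
  D Regressive Voicing Assimilation: [zihozti] → [zihosti]
/ragezupge/:
  A Velar Fronting: [ragezupge] → [radezupde]
  B Intervocalic Lenition: [radezupde] → [razezupde]
  C Word-Final Devoicing: no change — [razezupde]
  D Regressive Voicing Assimilation: [razezupde] → [razezubde]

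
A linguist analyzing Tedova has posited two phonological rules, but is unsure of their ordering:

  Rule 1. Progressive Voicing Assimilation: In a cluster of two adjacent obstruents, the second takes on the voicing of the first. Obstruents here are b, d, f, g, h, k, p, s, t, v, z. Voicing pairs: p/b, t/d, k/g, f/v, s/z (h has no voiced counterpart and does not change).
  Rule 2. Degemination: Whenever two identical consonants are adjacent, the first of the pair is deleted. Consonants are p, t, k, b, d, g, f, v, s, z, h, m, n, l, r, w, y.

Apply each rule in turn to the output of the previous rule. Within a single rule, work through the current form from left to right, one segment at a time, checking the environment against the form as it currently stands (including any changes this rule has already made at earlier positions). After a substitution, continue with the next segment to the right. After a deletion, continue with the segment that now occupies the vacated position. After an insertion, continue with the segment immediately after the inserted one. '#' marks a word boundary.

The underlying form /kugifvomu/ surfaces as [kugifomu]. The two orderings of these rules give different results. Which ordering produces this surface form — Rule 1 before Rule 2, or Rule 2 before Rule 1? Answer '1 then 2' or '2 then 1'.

1 then 2

Order 1 then 2:
  1 Progressive Voicing Assimilation: [kugifvomu] → [kugiffomu]
  2 Degemination: [kugiffomu] → [kugifomu]
  result: [kugifomu]
Order 2 then 1:
  2 Degemination: no change — [kugifvomu]
  1 Progressive Voicing Assimilation: [kugifvomu] → [kugiffomu]
  result: [kugiffomu]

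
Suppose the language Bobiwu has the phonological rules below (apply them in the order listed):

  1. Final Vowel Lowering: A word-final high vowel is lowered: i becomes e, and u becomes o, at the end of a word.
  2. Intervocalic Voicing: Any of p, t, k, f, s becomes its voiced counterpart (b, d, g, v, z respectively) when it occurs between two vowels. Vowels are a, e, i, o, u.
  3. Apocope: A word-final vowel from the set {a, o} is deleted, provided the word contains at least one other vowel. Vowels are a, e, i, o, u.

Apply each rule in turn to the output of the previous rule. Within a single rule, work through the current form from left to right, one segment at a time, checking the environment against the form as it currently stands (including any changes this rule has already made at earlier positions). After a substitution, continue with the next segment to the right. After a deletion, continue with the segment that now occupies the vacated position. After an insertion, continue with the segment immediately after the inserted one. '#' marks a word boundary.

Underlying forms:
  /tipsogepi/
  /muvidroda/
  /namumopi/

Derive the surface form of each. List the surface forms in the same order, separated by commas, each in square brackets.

/tipsogepi/:
  1 Final Vowel Lowering: [tipsogepi] → [tipsogepe]
  2 Intervocalic Voicing: [tipsogepe] → [tipsogebe]
  3 Apocope: no change — [tipsogebe]
/muvidroda/:
  1 Final Vowel Lowering: no change — [muvidroda]
  2 Intervocalic Voicing: no change — [muvidroda]
  3 Apocope: [muvidroda] → [muvidrod]
/namumopi/:
  1 Final Vowel Lowering: [namumopi] → [namumope]
  2 Intervocalic Voicing: [namumope] → [namumobe]
  3 Apocope: no change — [namumobe]

[tipsogebe], [muvidrod], [namumobe]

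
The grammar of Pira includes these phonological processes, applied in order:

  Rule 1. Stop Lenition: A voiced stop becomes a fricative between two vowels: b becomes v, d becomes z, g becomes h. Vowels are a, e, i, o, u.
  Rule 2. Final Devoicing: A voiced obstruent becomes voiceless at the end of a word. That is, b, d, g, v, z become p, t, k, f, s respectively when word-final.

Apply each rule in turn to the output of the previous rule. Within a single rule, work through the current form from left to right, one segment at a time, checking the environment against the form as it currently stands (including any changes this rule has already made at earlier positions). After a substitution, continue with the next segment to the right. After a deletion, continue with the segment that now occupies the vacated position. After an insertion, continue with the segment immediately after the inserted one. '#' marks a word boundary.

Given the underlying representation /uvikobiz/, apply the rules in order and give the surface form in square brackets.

[uvikovis]

Rule 1 Stop Lenition: [uvikobiz] → [uvikoviz]
Rule 2 Final Devoicing: [uvikoviz] → [uvikovis]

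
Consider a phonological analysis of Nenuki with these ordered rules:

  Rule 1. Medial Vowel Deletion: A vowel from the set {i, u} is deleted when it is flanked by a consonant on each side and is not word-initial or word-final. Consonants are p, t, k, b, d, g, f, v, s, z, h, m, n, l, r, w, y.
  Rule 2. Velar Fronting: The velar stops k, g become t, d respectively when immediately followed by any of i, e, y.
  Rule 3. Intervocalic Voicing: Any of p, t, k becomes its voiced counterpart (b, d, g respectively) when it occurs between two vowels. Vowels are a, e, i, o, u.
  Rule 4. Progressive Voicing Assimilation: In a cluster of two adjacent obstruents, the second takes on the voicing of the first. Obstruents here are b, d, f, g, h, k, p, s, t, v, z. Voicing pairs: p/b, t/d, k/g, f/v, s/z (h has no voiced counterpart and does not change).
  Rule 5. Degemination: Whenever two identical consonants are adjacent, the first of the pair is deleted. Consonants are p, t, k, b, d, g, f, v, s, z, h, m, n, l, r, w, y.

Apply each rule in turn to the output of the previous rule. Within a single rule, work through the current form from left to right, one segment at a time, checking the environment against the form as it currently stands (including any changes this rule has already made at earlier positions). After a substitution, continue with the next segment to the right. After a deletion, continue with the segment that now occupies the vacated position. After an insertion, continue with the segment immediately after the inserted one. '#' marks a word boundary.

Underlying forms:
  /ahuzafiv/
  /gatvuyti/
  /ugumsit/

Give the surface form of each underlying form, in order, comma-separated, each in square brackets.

[ahsaf], [gatfyti], [ugmst]

/ahuzafiv/:
  Rule 1 Medial Vowel Deletion: [ahuzafiv] → [ahzafv]
  Rule 2 Velar Fronting: no change — [ahzafv]
  Rule 3 Intervocalic Voicing: no change — [ahzafv]
  Rule 4 Progressive Voicing Assimilation: [ahzafv] → [ahsaff]
  Rule 5 Degemination: [ahsaff] → [ahsaf]
/gatvuyti/:
  Rule 1 Medial Vowel Deletion: [gatvuyti] → [gatvyti]
  Rule 2 Velar Fronting: no change — [gatvyti]
  Rule 3 Intervocalic Voicing: no change — [gatvyti]
  Rule 4 Progressive Voicing Assimilation: [gatvyti] → [gatfyti]
  Rule 5 Degemination: no change — [gatfyti]
/ugumsit/:
  Rule 1 Medial Vowel Deletion: [ugumsit] → [ugmst]
  Rule 2 Velar Fronting: no change — [ugmst]
  Rule 3 Intervocalic Voicing: no change — [ugmst]
  Rule 4 Progressive Voicing Assimilation: no change — [ugmst]
  Rule 5 Degemination: no change — [ugmst]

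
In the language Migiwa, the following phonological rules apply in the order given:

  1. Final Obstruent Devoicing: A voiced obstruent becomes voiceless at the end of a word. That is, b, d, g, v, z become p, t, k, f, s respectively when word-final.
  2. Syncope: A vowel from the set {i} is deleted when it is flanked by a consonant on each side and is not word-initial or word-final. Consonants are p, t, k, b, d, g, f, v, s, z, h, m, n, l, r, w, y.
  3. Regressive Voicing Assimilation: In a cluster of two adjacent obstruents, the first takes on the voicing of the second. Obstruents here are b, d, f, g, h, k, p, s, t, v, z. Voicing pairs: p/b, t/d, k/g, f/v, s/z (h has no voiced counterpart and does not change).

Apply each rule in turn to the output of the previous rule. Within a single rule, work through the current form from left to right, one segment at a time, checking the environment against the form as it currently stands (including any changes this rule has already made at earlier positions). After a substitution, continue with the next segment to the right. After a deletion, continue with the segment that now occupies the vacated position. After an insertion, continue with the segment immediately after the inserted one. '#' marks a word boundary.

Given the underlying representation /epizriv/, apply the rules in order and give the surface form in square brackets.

[ebzrf]

1 Final Obstruent Devoicing: [epizriv] → [epizrif]
2 Syncope: [epizrif] → [epzrf]
3 Regressive Voicing Assimilation: [epzrf] → [ebzrf]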